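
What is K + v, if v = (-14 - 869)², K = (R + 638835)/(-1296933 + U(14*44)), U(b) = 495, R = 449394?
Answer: 336939119851/432146 ≈ 7.7969e+5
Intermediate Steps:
K = -362743/432146 (K = (449394 + 638835)/(-1296933 + 495) = 1088229/(-1296438) = 1088229*(-1/1296438) = -362743/432146 ≈ -0.83940)
v = 779689 (v = (-883)² = 779689)
K + v = -362743/432146 + 779689 = 336939119851/432146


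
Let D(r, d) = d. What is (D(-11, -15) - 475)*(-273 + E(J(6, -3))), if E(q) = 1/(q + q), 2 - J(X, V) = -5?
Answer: 133735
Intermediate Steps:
J(X, V) = 7 (J(X, V) = 2 - 1*(-5) = 2 + 5 = 7)
E(q) = 1/(2*q)
(D(-11, -15) - 475)*(-273 + E(J(6, -3))) = (-15 - 475)*(-273 + (½)/7) = -490*(-273 + (½)*(⅐)) = -490*(-273 + 1/14) = -490*(-3821/14) = 133735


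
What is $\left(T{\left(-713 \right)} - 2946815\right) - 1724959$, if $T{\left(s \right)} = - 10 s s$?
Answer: $-9755464$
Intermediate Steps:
$T{\left(s \right)} = - 10 s^{2}$
$\left(T{\left(-713 \right)} - 2946815\right) - 1724959 = \left(- 10 \left(-713\right)^{2} - 2946815\right) - 1724959 = \left(\left(-10\right) 508369 - 2946815\right) - 1724959 = \left(-5083690 - 2946815\right) - 1724959 = -8030505 - 1724959 = -9755464$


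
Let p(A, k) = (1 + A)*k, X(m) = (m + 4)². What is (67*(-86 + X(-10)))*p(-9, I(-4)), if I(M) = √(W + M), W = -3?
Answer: 26800*I*√7 ≈ 70906.0*I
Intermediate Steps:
X(m) = (4 + m)²
I(M) = √(-3 + M)
p(A, k) = k*(1 + A)
(67*(-86 + X(-10)))*p(-9, I(-4)) = (67*(-86 + (4 - 10)²))*(√(-3 - 4)*(1 - 9)) = (67*(-86 + (-6)²))*(√(-7)*(-8)) = (67*(-86 + 36))*((I*√7)*(-8)) = (67*(-50))*(-8*I*√7) = -(-26800)*I*√7 = 26800*I*√7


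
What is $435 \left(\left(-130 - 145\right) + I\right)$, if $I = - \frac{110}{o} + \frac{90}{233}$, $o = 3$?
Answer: $- \frac{31549825}{233} \approx -1.3541 \cdot 10^{5}$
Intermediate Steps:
$I = - \frac{25360}{699}$ ($I = - \frac{110}{3} + \frac{90}{233} = - \frac{25360}{699} \approx -36.28$)
$435 \left(\left(-130 - 145\right) + I\right) = 435 \left(\left(-130 - 145\right) - \frac{25360}{699}\right) = 435 \left(-275 - \frac{25360}{699}\right) = 435 \left(- \frac{217585}{699}\right) = - \frac{31549825}{233}$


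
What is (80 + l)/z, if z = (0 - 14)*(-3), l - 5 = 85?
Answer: 85/21 ≈ 4.0476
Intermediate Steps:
l = 90 (l = 5 + 85 = 90)
z = 42 (z = -14*(-3) = 42)
(80 + l)/z = (80 + 90)/42 = 170*(1/42) = 85/21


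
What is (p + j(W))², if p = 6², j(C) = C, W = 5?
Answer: 1681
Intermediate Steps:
p = 36
(p + j(W))² = (36 + 5)² = 41² = 1681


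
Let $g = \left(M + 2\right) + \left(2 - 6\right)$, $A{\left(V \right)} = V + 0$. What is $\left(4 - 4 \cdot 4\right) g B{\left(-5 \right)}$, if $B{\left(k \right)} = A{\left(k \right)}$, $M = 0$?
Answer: $-120$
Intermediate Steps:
$A{\left(V \right)} = V$
$B{\left(k \right)} = k$
$g = -2$ ($g = \left(0 + 2\right) + \left(2 - 6\right) = 2 + \left(2 - 6\right) = 2 - 4 = -2$)
$\left(4 - 4 \cdot 4\right) g B{\left(-5 \right)} = \left(4 - 4 \cdot 4\right) \left(-2\right) \left(-5\right) = \left(4 - 16\right) \left(-2\right) \left(-5\right) = \left(-12\right) \left(-2\right) \left(-5\right) = 24 \left(-5\right) = -120$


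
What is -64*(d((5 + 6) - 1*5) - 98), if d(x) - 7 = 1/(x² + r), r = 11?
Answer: 273664/47 ≈ 5822.6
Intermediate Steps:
d(x) = 7 + 1/(11 + x²) (d(x) = 7 + 1/(x² + 11) = 7 + 1/(11 + x²))
-64*(d((5 + 6) - 1*5) - 98) = -64*((78 + 7*((5 + 6) - 1*5)²)/(11 + ((5 + 6) - 1*5)²) - 98) = -64*((78 + 7*(11 - 5)²)/(11 + (11 - 5)²) - 98) = -64*((78 + 7*6²)/(11 + 6²) - 98) = -64*((78 + 7*36)/(11 + 36) - 98) = -64*((78 + 252)/47 - 98) = -64*((1/47)*330 - 98) = -64*(330/47 - 98) = -64*(-4276/47) = 273664/47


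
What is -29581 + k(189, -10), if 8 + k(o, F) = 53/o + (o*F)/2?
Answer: -5770873/189 ≈ -30534.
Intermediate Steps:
k(o, F) = -8 + 53/o + F*o/2 (k(o, F) = -8 + (53/o + (o*F)/2) = -8 + (53/o + (F*o)*(1/2)) = -8 + (53/o + F*o/2) = -8 + 53/o + F*o/2)
-29581 + k(189, -10) = -29581 + (-8 + 53/189 + (1/2)*(-10)*189) = -29581 + (-8 + 53*(1/189) - 945) = -29581 + (-8 + 53/189 - 945) = -29581 - 180064/189 = -5770873/189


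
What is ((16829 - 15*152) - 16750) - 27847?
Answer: -30048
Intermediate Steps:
((16829 - 15*152) - 16750) - 27847 = ((16829 - 2280) - 16750) - 27847 = (14549 - 16750) - 27847 = -2201 - 27847 = -30048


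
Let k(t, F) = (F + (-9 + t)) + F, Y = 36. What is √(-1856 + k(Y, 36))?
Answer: I*√1757 ≈ 41.917*I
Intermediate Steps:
k(t, F) = -9 + t + 2*F (k(t, F) = (-9 + F + t) + F = -9 + t + 2*F)
√(-1856 + k(Y, 36)) = √(-1856 + (-9 + 36 + 2*36)) = √(-1856 + (-9 + 36 + 72)) = √(-1856 + 99) = √(-1757) = I*√1757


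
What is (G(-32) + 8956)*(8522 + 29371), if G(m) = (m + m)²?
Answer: 494579436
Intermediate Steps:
G(m) = 4*m² (G(m) = (2*m)² = 4*m²)
(G(-32) + 8956)*(8522 + 29371) = (4*(-32)² + 8956)*(8522 + 29371) = (4*1024 + 8956)*37893 = (4096 + 8956)*37893 = 13052*37893 = 494579436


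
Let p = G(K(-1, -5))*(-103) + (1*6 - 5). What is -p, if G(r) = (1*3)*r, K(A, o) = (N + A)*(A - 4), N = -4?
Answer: 7724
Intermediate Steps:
K(A, o) = (-4 + A)**2 (K(A, o) = (-4 + A)*(A - 4) = (-4 + A)*(-4 + A) = (-4 + A)**2)
G(r) = 3*r
p = -7724 (p = (3*(16 + (-1)**2 - 8*(-1)))*(-103) + (1*6 - 5) = (3*(16 + 1 + 8))*(-103) + (6 - 5) = (3*25)*(-103) + 1 = 75*(-103) + 1 = -7725 + 1 = -7724)
-p = -1*(-7724) = 7724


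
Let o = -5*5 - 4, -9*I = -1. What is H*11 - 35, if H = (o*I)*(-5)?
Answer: 1280/9 ≈ 142.22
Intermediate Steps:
I = 1/9 (I = -1/9*(-1) = 1/9 ≈ 0.11111)
o = -29 (o = -25 - 4 = -29)
H = 145/9 (H = -29*1/9*(-5) = -29/9*(-5) = 145/9 ≈ 16.111)
H*11 - 35 = (145/9)*11 - 35 = 1595/9 - 35 = 1280/9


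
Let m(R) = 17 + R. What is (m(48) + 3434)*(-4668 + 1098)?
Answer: -12491430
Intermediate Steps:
(m(48) + 3434)*(-4668 + 1098) = ((17 + 48) + 3434)*(-4668 + 1098) = (65 + 3434)*(-3570) = 3499*(-3570) = -12491430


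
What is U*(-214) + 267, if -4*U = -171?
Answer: -17763/2 ≈ -8881.5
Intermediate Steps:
U = 171/4 (U = -¼*(-171) = 171/4 ≈ 42.750)
U*(-214) + 267 = (171/4)*(-214) + 267 = -18297/2 + 267 = -17763/2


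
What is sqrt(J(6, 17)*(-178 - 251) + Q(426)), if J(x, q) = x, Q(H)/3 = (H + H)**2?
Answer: 3*sqrt(241682) ≈ 1474.8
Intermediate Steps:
Q(H) = 12*H**2 (Q(H) = 3*(H + H)**2 = 3*(2*H)**2 = 3*(4*H**2) = 12*H**2)
sqrt(J(6, 17)*(-178 - 251) + Q(426)) = sqrt(6*(-178 - 251) + 12*426**2) = sqrt(6*(-429) + 12*181476) = sqrt(-2574 + 2177712) = sqrt(2175138) = 3*sqrt(241682)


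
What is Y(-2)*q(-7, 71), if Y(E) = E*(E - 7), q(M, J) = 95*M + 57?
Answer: -10944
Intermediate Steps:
q(M, J) = 57 + 95*M
Y(E) = E*(-7 + E)
Y(-2)*q(-7, 71) = (-2*(-7 - 2))*(57 + 95*(-7)) = (-2*(-9))*(57 - 665) = 18*(-608) = -10944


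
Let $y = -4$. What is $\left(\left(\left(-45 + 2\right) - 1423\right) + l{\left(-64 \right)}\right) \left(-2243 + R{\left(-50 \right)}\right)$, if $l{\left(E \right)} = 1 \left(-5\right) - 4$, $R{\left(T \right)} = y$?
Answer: $3314325$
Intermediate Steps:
$R{\left(T \right)} = -4$
$l{\left(E \right)} = -9$ ($l{\left(E \right)} = -5 - 4 = -9$)
$\left(\left(\left(-45 + 2\right) - 1423\right) + l{\left(-64 \right)}\right) \left(-2243 + R{\left(-50 \right)}\right) = \left(\left(\left(-45 + 2\right) - 1423\right) - 9\right) \left(-2243 - 4\right) = \left(\left(-43 - 1423\right) - 9\right) \left(-2247\right) = \left(-1466 - 9\right) \left(-2247\right) = \left(-1475\right) \left(-2247\right) = 3314325$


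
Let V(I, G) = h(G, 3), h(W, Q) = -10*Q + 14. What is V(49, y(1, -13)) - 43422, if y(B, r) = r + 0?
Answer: -43438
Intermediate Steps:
y(B, r) = r
h(W, Q) = 14 - 10*Q
V(I, G) = -16 (V(I, G) = 14 - 10*3 = 14 - 30 = -16)
V(49, y(1, -13)) - 43422 = -16 - 43422 = -43438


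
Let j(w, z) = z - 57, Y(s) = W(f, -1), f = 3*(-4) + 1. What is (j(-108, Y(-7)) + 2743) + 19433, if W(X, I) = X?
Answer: 22108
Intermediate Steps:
f = -11 (f = -12 + 1 = -11)
Y(s) = -11
j(w, z) = -57 + z
(j(-108, Y(-7)) + 2743) + 19433 = ((-57 - 11) + 2743) + 19433 = (-68 + 2743) + 19433 = 2675 + 19433 = 22108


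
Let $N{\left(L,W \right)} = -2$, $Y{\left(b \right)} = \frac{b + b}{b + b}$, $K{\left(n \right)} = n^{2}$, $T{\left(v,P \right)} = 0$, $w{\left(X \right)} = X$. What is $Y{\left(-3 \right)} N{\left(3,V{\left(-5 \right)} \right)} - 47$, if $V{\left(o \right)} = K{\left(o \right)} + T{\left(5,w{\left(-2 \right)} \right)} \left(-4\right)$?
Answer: $-49$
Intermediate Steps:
$Y{\left(b \right)} = 1$ ($Y{\left(b \right)} = \frac{2 b}{2 b} = 2 b \frac{1}{2 b} = 1$)
$V{\left(o \right)} = o^{2}$ ($V{\left(o \right)} = o^{2} + 0 \left(-4\right) = o^{2} + 0 = o^{2}$)
$Y{\left(-3 \right)} N{\left(3,V{\left(-5 \right)} \right)} - 47 = 1 \left(-2\right) - 47 = -2 - 47 = -49$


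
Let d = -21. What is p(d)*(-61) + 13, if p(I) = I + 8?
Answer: 806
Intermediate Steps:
p(I) = 8 + I
p(d)*(-61) + 13 = (8 - 21)*(-61) + 13 = -13*(-61) + 13 = 793 + 13 = 806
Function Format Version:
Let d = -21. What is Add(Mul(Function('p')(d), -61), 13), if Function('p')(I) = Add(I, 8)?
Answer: 806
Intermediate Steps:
Function('p')(I) = Add(8, I)
Add(Mul(Function('p')(d), -61), 13) = Add(Mul(Add(8, -21), -61), 13) = Add(Mul(-13, -61), 13) = Add(793, 13) = 806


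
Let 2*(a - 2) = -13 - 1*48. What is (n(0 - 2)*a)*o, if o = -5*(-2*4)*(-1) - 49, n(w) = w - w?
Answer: 0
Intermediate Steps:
n(w) = 0
a = -57/2 (a = 2 + (-13 - 1*48)/2 = 2 + (-13 - 48)/2 = 2 + (1/2)*(-61) = 2 - 61/2 = -57/2 ≈ -28.500)
o = -89 (o = -(-40)*(-1) - 49 = -5*8 - 49 = -40 - 49 = -89)
(n(0 - 2)*a)*o = (0*(-57/2))*(-89) = 0*(-89) = 0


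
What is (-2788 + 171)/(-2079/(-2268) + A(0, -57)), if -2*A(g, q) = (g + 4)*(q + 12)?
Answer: -31404/1091 ≈ -28.785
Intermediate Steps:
A(g, q) = -(4 + g)*(12 + q)/2 (A(g, q) = -(g + 4)*(q + 12)/2 = -(4 + g)*(12 + q)/2)
(-2788 + 171)/(-2079/(-2268) + A(0, -57)) = (-2788 + 171)/(-2079/(-2268) + (-24 - 6*0 - 2*(-57) - ½*0*(-57))) = -2617/(-2079*(-1/2268) + (-24 + 0 + 114 + 0)) = -2617/(11/12 + 90) = -2617/1091/12 = -2617*12/1091 = -31404/1091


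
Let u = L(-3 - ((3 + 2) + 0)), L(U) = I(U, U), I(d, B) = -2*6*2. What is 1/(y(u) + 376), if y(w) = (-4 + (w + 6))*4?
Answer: 1/288 ≈ 0.0034722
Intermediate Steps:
I(d, B) = -24 (I(d, B) = -12*2 = -24)
L(U) = -24
u = -24
y(w) = 8 + 4*w (y(w) = (-4 + (6 + w))*4 = (2 + w)*4 = 8 + 4*w)
1/(y(u) + 376) = 1/((8 + 4*(-24)) + 376) = 1/((8 - 96) + 376) = 1/(-88 + 376) = 1/288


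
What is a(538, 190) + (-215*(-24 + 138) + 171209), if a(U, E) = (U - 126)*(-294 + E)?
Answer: 103851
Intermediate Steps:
a(U, E) = (-294 + E)*(-126 + U) (a(U, E) = (-126 + U)*(-294 + E) = (-294 + E)*(-126 + U))
a(538, 190) + (-215*(-24 + 138) + 171209) = (37044 - 294*538 - 126*190 + 190*538) + (-215*(-24 + 138) + 171209) = (37044 - 158172 - 23940 + 102220) + (-215*114 + 171209) = -42848 + (-24510 + 171209) = -42848 + 146699 = 103851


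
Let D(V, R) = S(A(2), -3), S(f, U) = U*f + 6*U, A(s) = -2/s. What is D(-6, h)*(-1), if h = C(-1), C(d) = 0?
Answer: 15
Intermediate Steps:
h = 0
S(f, U) = 6*U + U*f
D(V, R) = -15 (D(V, R) = -3*(6 - 2/2) = -3*(6 - 2*1/2) = -3*(6 - 1) = -3*5 = -15)
D(-6, h)*(-1) = -15*(-1) = 15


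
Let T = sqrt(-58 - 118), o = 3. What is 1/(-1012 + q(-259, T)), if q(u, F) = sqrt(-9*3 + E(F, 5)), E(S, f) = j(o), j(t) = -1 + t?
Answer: -1012/1024169 - 5*I/1024169 ≈ -0.00098812 - 4.882e-6*I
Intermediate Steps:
T = 4*I*sqrt(11) (T = sqrt(-176) = 4*I*sqrt(11) ≈ 13.266*I)
E(S, f) = 2 (E(S, f) = -1 + 3 = 2)
q(u, F) = 5*I (q(u, F) = sqrt(-9*3 + 2) = sqrt(-27 + 2) = sqrt(-25) = 5*I)
1/(-1012 + q(-259, T)) = 1/(-1012 + 5*I) = (-1012 - 5*I)/1024169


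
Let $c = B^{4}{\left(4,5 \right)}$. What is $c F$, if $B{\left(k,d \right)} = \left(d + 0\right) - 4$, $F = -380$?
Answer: $-380$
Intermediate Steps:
$B{\left(k,d \right)} = -4 + d$ ($B{\left(k,d \right)} = d - 4 = -4 + d$)
$c = 1$ ($c = \left(-4 + 5\right)^{4} = 1^{4} = 1$)
$c F = 1 \left(-380\right) = -380$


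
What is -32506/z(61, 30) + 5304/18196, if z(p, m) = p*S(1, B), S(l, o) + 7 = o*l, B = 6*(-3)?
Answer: 149891944/6937225 ≈ 21.607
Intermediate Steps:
B = -18
S(l, o) = -7 + l*o (S(l, o) = -7 + o*l = -7 + l*o)
z(p, m) = -25*p (z(p, m) = p*(-7 + 1*(-18)) = p*(-7 - 18) = p*(-25) = -25*p)
-32506/z(61, 30) + 5304/18196 = -32506/((-25*61)) + 5304/18196 = -32506/(-1525) + 5304*(1/18196) = -32506*(-1/1525) + 1326/4549 = 32506/1525 + 1326/4549 = 149891944/6937225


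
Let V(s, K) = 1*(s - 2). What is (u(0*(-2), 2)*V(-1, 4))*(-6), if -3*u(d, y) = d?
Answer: 0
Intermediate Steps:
u(d, y) = -d/3
V(s, K) = -2 + s (V(s, K) = 1*(-2 + s) = -2 + s)
(u(0*(-2), 2)*V(-1, 4))*(-6) = ((-0*(-2))*(-2 - 1))*(-6) = (-⅓*0*(-3))*(-6) = (0*(-3))*(-6) = 0*(-6) = 0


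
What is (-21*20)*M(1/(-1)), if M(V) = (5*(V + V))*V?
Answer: -4200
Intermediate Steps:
M(V) = 10*V² (M(V) = (5*(2*V))*V = (10*V)*V = 10*V²)
(-21*20)*M(1/(-1)) = (-21*20)*(10*(1/(-1))²) = -4200*(-1)² = -4200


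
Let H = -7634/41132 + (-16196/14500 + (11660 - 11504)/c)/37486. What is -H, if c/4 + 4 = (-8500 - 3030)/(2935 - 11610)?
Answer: 172070876419329/925028124065500 ≈ 0.18602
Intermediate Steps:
c = -18536/1735 (c = -16 + 4*((-8500 - 3030)/(2935 - 11610)) = -16 + 4*(-11530/(-8675)) = -16 + 4*(-11530*(-1/8675)) = -16 + 4*(2306/1735) = -16 + 9224/1735 = -18536/1735 ≈ -10.684)
H = -172070876419329/925028124065500 (H = -7634/41132 + (-16196/14500 + (11660 - 11504)/(-18536/1735))/37486 = -7634*1/41132 + (-16196*1/14500 + 156*(-1735/18536))*(1/37486) = -3817/20566 + (-4049/3625 - 67665/4634)*(1/37486) = -3817/20566 - 264048691/16798250*1/37486 = -3817/20566 - 264048691/629699199500 = -172070876419329/925028124065500 ≈ -0.18602)
-H = -1*(-172070876419329/925028124065500) = 172070876419329/925028124065500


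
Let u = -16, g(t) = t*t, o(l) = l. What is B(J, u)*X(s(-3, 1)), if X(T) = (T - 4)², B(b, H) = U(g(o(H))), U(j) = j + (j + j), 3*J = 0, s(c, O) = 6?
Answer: 3072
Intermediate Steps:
J = 0 (J = (⅓)*0 = 0)
g(t) = t²
U(j) = 3*j (U(j) = j + 2*j = 3*j)
B(b, H) = 3*H²
X(T) = (-4 + T)²
B(J, u)*X(s(-3, 1)) = (3*(-16)²)*(-4 + 6)² = (3*256)*2² = 768*4 = 3072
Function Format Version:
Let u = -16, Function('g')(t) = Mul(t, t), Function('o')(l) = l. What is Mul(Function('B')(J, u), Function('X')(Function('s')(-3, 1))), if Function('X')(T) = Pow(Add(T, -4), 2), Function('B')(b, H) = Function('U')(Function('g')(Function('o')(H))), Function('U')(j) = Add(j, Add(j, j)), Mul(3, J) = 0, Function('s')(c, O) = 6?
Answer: 3072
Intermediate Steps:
J = 0 (J = Mul(Rational(1, 3), 0) = 0)
Function('g')(t) = Pow(t, 2)
Function('U')(j) = Mul(3, j) (Function('U')(j) = Add(j, Mul(2, j)) = Mul(3, j))
Function('B')(b, H) = Mul(3, Pow(H, 2))
Function('X')(T) = Pow(Add(-4, T), 2)
Mul(Function('B')(J, u), Function('X')(Function('s')(-3, 1))) = Mul(Mul(3, Pow(-16, 2)), Pow(Add(-4, 6), 2)) = Mul(Mul(3, 256), Pow(2, 2)) = Mul(768, 4) = 3072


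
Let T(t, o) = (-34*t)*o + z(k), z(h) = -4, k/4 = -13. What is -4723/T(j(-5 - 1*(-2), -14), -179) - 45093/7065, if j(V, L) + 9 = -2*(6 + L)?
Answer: -651413203/100318290 ≈ -6.4935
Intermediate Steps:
k = -52 (k = 4*(-13) = -52)
j(V, L) = -21 - 2*L (j(V, L) = -9 - 2*(6 + L) = -9 + (-12 - 2*L) = -21 - 2*L)
T(t, o) = -4 - 34*o*t (T(t, o) = (-34*t)*o - 4 = -34*o*t - 4 = -4 - 34*o*t)
-4723/T(j(-5 - 1*(-2), -14), -179) - 45093/7065 = -4723/(-4 - 34*(-179)*(-21 - 2*(-14))) - 45093/7065 = -4723/(-4 - 34*(-179)*(-21 + 28)) - 45093*1/7065 = -4723/(-4 - 34*(-179)*7) - 15031/2355 = -4723/(-4 + 42602) - 15031/2355 = -4723/42598 - 15031/2355 = -651413203/100318290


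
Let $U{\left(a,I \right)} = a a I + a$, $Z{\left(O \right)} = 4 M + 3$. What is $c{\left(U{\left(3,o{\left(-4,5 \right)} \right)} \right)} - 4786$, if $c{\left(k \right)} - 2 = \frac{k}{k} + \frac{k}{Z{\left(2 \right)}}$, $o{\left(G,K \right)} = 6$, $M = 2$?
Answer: $- \frac{52556}{11} \approx -4777.8$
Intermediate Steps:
$Z{\left(O \right)} = 11$ ($Z{\left(O \right)} = 4 \cdot 2 + 3 = 8 + 3 = 11$)
$U{\left(a,I \right)} = a + I a^{2}$ ($U{\left(a,I \right)} = a^{2} I + a = I a^{2} + a = a + I a^{2}$)
$c{\left(k \right)} = 3 + \frac{k}{11}$ ($c{\left(k \right)} = 2 + \left(\frac{k}{k} + \frac{k}{11}\right) = 2 + \left(1 + k \frac{1}{11}\right) = 2 + \left(1 + \frac{k}{11}\right) = 3 + \frac{k}{11}$)
$c{\left(U{\left(3,o{\left(-4,5 \right)} \right)} \right)} - 4786 = \left(3 + \frac{3 \left(1 + 6 \cdot 3\right)}{11}\right) - 4786 = \left(3 + \frac{3 \left(1 + 18\right)}{11}\right) - 4786 = \left(3 + \frac{3 \cdot 19}{11}\right) - 4786 = \left(3 + \frac{1}{11} \cdot 57\right) - 4786 = \left(3 + \frac{57}{11}\right) - 4786 = \frac{90}{11} - 4786 = - \frac{52556}{11}$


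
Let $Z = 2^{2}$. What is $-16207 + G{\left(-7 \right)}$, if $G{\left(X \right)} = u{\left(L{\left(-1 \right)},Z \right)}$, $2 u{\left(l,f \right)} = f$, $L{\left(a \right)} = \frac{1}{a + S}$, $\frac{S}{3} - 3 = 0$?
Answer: $-16205$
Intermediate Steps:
$S = 9$ ($S = 9 + 3 \cdot 0 = 9 + 0 = 9$)
$Z = 4$
$L{\left(a \right)} = \frac{1}{9 + a}$ ($L{\left(a \right)} = \frac{1}{a + 9} = \frac{1}{9 + a}$)
$u{\left(l,f \right)} = \frac{f}{2}$
$G{\left(X \right)} = 2$ ($G{\left(X \right)} = \frac{1}{2} \cdot 4 = 2$)
$-16207 + G{\left(-7 \right)} = -16207 + 2 = -16205$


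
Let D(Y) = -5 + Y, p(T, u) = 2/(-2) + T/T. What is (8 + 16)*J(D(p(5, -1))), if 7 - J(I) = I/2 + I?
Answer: 348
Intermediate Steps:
p(T, u) = 0 (p(T, u) = 2*(-1/2) + 1 = -1 + 1 = 0)
J(I) = 7 - 3*I/2 (J(I) = 7 - (I/2 + I) = 7 - 3*I/2)
(8 + 16)*J(D(p(5, -1))) = (8 + 16)*(7 - 3*(-5 + 0)/2) = 24*(7 - 3/2*(-5)) = 24*(7 + 15/2) = 24*(29/2) = 348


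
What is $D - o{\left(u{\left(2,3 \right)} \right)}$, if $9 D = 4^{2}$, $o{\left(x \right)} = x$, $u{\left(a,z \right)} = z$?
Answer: $- \frac{11}{9} \approx -1.2222$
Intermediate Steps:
$D = \frac{16}{9}$ ($D = \frac{4^{2}}{9} = \frac{1}{9} \cdot 16 = \frac{16}{9} \approx 1.7778$)
$D - o{\left(u{\left(2,3 \right)} \right)} = \frac{16}{9} - 3 = - \frac{11}{9}$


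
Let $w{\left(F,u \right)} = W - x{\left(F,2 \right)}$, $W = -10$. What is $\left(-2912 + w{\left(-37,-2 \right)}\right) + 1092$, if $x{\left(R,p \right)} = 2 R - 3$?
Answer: $-1753$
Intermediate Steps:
$x{\left(R,p \right)} = -3 + 2 R$
$w{\left(F,u \right)} = -7 - 2 F$ ($w{\left(F,u \right)} = -10 - \left(-3 + 2 F\right) = -7 - 2 F$)
$\left(-2912 + w{\left(-37,-2 \right)}\right) + 1092 = \left(-2912 - -67\right) + 1092 = \left(-2912 + \left(-7 + 74\right)\right) + 1092 = \left(-2912 + 67\right) + 1092 = -2845 + 1092 = -1753$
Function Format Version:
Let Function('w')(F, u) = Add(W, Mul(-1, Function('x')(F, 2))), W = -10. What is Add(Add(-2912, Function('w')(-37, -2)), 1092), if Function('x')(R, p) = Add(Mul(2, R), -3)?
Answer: -1753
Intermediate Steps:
Function('x')(R, p) = Add(-3, Mul(2, R))
Function('w')(F, u) = Add(-7, Mul(-2, F)) (Function('w')(F, u) = Add(-10, Mul(-1, Add(-3, Mul(2, F)))) = Add(-10, Add(3, Mul(-2, F))) = Add(-7, Mul(-2, F)))
Add(Add(-2912, Function('w')(-37, -2)), 1092) = Add(Add(-2912, Add(-7, Mul(-2, -37))), 1092) = Add(Add(-2912, Add(-7, 74)), 1092) = Add(Add(-2912, 67), 1092) = Add(-2845, 1092) = -1753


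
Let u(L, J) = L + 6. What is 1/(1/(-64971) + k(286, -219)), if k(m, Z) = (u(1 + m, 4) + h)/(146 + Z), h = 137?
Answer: -4742883/27937603 ≈ -0.16977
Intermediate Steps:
u(L, J) = 6 + L
k(m, Z) = (144 + m)/(146 + Z) (k(m, Z) = ((6 + (1 + m)) + 137)/(146 + Z) = ((7 + m) + 137)/(146 + Z) = (144 + m)/(146 + Z))
1/(1/(-64971) + k(286, -219)) = 1/(1/(-64971) + (144 + 286)/(146 - 219)) = 1/(-1/64971 + 430/(-73)) = 1/(-1/64971 - 1/73*430) = 1/(-1/64971 - 430/73) = 1/(-27937603/4742883) = -4742883/27937603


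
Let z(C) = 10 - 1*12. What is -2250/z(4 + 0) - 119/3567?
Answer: 4012756/3567 ≈ 1125.0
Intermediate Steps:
z(C) = -2 (z(C) = 10 - 12 = -2)
-2250/z(4 + 0) - 119/3567 = -2250/(-2) - 119/3567 = -2250*(-½) - 119*1/3567 = 1125 - 119/3567 = 4012756/3567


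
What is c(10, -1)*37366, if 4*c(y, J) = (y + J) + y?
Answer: 354977/2 ≈ 1.7749e+5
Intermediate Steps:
c(y, J) = y/2 + J/4 (c(y, J) = ((y + J) + y)/4 = ((J + y) + y)/4 = (J + 2*y)/4 = y/2 + J/4)
c(10, -1)*37366 = ((1/2)*10 + (1/4)*(-1))*37366 = (5 - 1/4)*37366 = (19/4)*37366 = 354977/2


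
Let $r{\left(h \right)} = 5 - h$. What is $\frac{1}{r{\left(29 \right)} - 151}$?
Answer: $- \frac{1}{175} \approx -0.0057143$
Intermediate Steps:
$\frac{1}{r{\left(29 \right)} - 151} = \frac{1}{\left(5 - 29\right) - 151} = \frac{1}{-24 - 151} = \frac{1}{-175} = - \frac{1}{175}$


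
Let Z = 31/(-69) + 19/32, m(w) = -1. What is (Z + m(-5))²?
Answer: 3568321/4875264 ≈ 0.73192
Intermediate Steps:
Z = 319/2208 (Z = 31*(-1/69) + 19*(1/32) = -31/69 + 19/32 = 319/2208 ≈ 0.14447)
(Z + m(-5))² = (319/2208 - 1)² = (-1889/2208)² = 3568321/4875264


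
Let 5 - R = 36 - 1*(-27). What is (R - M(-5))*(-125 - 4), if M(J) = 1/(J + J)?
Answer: 74691/10 ≈ 7469.1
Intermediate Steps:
M(J) = 1/(2*J)
R = -58 (R = 5 - (36 - 1*(-27)) = 5 - (36 + 27) = 5 - 1*63 = 5 - 63 = -58)
(R - M(-5))*(-125 - 4) = (-58 - 1/(2*(-5)))*(-125 - 4) = (-58 - (-1)/(2*5))*(-129) = (-58 - 1*(-⅒))*(-129) = (-58 + ⅒)*(-129) = -579/10*(-129) = 74691/10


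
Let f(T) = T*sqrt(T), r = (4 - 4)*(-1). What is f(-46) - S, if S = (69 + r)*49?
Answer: -3381 - 46*I*sqrt(46) ≈ -3381.0 - 311.99*I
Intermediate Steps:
r = 0 (r = 0*(-1) = 0)
f(T) = T**(3/2)
S = 3381 (S = (69 + 0)*49 = 69*49 = 3381)
f(-46) - S = (-46)**(3/2) - 1*3381 = -46*I*sqrt(46) - 3381 = -3381 - 46*I*sqrt(46)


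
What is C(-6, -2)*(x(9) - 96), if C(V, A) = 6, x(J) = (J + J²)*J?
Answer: 4284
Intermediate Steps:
x(J) = J*(J + J²)
C(-6, -2)*(x(9) - 96) = 6*(9²*(1 + 9) - 96) = 6*(81*10 - 96) = 6*(810 - 96) = 6*714 = 4284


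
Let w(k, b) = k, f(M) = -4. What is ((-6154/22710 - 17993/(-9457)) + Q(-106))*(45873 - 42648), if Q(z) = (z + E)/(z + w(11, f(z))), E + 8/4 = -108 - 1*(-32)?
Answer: 1565362334030/136020031 ≈ 11508.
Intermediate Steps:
E = -78 (E = -2 + (-108 - 1*(-32)) = -2 + (-108 + 32) = -2 - 76 = -78)
Q(z) = (-78 + z)/(11 + z) (Q(z) = (z - 78)/(z + 11) = (-78 + z)/(11 + z))
((-6154/22710 - 17993/(-9457)) + Q(-106))*(45873 - 42648) = ((-6154/22710 - 17993/(-9457)) + (-78 - 106)/(11 - 106))*(45873 - 42648) = ((-6154*1/22710 - 17993*(-1/9457)) - 184/(-95))*3225 = ((-3077/11355 + 17993/9457) - 1/95*(-184))*3225 = (175211326/107384235 + 184/95)*3225 = (7280755042/2040300465)*3225 = 1565362334030/136020031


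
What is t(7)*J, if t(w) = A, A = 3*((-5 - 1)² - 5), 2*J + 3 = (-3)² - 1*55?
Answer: -4557/2 ≈ -2278.5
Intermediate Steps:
J = -49/2 (J = -3/2 + ((-3)² - 1*55)/2 = -3/2 + (9 - 55)/2 = -3/2 + (½)*(-46) = -3/2 - 23 = -49/2 ≈ -24.500)
A = 93 (A = 3*((-6)² - 5) = 3*(36 - 5) = 3*31 = 93)
t(w) = 93
t(7)*J = 93*(-49/2) = -4557/2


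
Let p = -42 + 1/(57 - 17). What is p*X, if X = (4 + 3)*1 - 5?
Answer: -1679/20 ≈ -83.950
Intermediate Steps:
X = 2 (X = 7*1 - 5 = 7 - 5 = 2)
p = -1679/40 (p = -42 + 1/40 = -1679/40 ≈ -41.975)
p*X = -1679/40*2 = -1679/20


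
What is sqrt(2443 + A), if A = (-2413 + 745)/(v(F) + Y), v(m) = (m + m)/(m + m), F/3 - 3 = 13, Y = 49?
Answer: sqrt(60241)/5 ≈ 49.088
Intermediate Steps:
F = 48 (F = 9 + 3*13 = 9 + 39 = 48)
v(m) = 1 (v(m) = (2*m)/((2*m)) = (2*m)*(1/(2*m)) = 1)
A = -834/25 (A = (-2413 + 745)/(1 + 49) = -1668/50 = -1668*1/50 = -834/25 ≈ -33.360)
sqrt(2443 + A) = sqrt(2443 - 834/25) = sqrt(60241/25) = sqrt(60241)/5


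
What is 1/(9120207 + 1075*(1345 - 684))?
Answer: 1/9830782 ≈ 1.0172e-7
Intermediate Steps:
1/(9120207 + 1075*(1345 - 684)) = 1/(9120207 + 1075*661) = 1/(9120207 + 710575) = 1/9830782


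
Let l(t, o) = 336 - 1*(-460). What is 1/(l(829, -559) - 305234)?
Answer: -1/304438 ≈ -3.2847e-6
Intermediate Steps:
l(t, o) = 796 (l(t, o) = 336 + 460 = 796)
1/(l(829, -559) - 305234) = 1/(796 - 305234) = 1/(-304438) = -1/304438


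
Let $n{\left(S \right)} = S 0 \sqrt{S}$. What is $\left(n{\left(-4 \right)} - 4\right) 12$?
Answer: $-48$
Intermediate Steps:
$n{\left(S \right)} = 0$ ($n{\left(S \right)} = S 0 = 0$)
$\left(n{\left(-4 \right)} - 4\right) 12 = \left(0 - 4\right) 12 = \left(-4\right) 12 = -48$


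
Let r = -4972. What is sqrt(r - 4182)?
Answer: I*sqrt(9154) ≈ 95.677*I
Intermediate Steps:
sqrt(r - 4182) = sqrt(-4972 - 4182) = sqrt(-9154) = I*sqrt(9154)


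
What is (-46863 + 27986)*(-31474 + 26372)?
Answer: 96310454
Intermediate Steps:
(-46863 + 27986)*(-31474 + 26372) = -18877*(-5102) = 96310454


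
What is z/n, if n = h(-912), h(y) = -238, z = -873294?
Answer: 436647/119 ≈ 3669.3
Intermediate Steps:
n = -238
z/n = -873294/(-238) = -873294*(-1/238) = 436647/119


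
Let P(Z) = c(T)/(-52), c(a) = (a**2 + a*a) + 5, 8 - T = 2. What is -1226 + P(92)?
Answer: -63829/52 ≈ -1227.5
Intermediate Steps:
T = 6 (T = 8 - 1*2 = 8 - 2 = 6)
c(a) = 5 + 2*a**2 (c(a) = (a**2 + a**2) + 5 = 2*a**2 + 5 = 5 + 2*a**2)
P(Z) = -77/52 (P(Z) = (5 + 2*6**2)/(-52) = (5 + 2*36)*(-1/52) = (5 + 72)*(-1/52) = 77*(-1/52) = -77/52)
-1226 + P(92) = -1226 - 77/52 = -63829/52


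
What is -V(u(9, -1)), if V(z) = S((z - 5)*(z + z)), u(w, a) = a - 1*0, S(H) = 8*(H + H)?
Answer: -192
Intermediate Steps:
S(H) = 16*H (S(H) = 8*(2*H) = 16*H)
u(w, a) = a (u(w, a) = a + 0 = a)
V(z) = 32*z*(-5 + z) (V(z) = 16*((z - 5)*(z + z)) = 16*((-5 + z)*(2*z)) = 16*(2*z*(-5 + z)) = 32*z*(-5 + z))
-V(u(9, -1)) = -32*(-1)*(-5 - 1) = -32*(-1)*(-6) = -1*192 = -192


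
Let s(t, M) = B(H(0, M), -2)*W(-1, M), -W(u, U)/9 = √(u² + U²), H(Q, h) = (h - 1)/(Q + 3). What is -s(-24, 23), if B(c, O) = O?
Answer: -18*√530 ≈ -414.39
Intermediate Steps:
H(Q, h) = (-1 + h)/(3 + Q)
W(u, U) = -9*√(U² + u²) (W(u, U) = -9*√(u² + U²) = -9*√(U² + u²))
s(t, M) = 18*√(1 + M²) (s(t, M) = -(-18)*√(M² + (-1)²) = -(-18)*√(M² + 1) = -(-18)*√(1 + M²) = 18*√(1 + M²))
-s(-24, 23) = -18*√(1 + 23²) = -18*√(1 + 529) = -18*√530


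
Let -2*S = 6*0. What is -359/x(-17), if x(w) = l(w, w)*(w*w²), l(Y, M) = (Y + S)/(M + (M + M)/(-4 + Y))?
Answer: 6821/103173 ≈ 0.066112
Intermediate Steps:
S = 0 (S = -3*0 = -½*0 = 0)
l(Y, M) = Y/(M + 2*M/(-4 + Y)) (l(Y, M) = (Y + 0)/(M + (M + M)/(-4 + Y)) = Y/(M + (2*M)/(-4 + Y)) = Y/(M + 2*M/(-4 + Y)))
x(w) = w³*(-4 + w)/(-2 + w) (x(w) = (w*(-4 + w)/(w*(-2 + w)))*(w*w²) = ((-4 + w)/(-2 + w))*w³ = w³*(-4 + w)/(-2 + w))
-359/x(-17) = -359*(-(-2 - 17)/(4913*(-4 - 17))) = -359/((-4913*(-21)/(-19))) = -359/((-4913*(-1/19)*(-21))) = -359/(-103173/19) = -359*(-19/103173) = 6821/103173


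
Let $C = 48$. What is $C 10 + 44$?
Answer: $524$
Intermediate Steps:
$C 10 + 44 = 48 \cdot 10 + 44 = 480 + 44 = 524$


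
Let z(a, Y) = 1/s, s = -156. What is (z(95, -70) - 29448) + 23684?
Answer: -899185/156 ≈ -5764.0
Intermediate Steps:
z(a, Y) = -1/156 (z(a, Y) = 1/(-156) = -1/156)
(z(95, -70) - 29448) + 23684 = (-1/156 - 29448) + 23684 = -4593889/156 + 23684 = -899185/156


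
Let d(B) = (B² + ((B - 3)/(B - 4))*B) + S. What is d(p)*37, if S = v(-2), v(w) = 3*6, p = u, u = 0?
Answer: 666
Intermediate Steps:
p = 0
v(w) = 18
S = 18
d(B) = 18 + B² + B*(-3 + B)/(-4 + B) (d(B) = (B² + ((B - 3)/(B - 4))*B) + 18 = (B² + ((-3 + B)/(-4 + B))*B) + 18 = (B² + B*(-3 + B)/(-4 + B)) + 18 = 18 + B² + B*(-3 + B)/(-4 + B))
d(p)*37 = ((-72 + 0³ - 3*0² + 15*0)/(-4 + 0))*37 = ((-72 + 0 - 3*0 + 0)/(-4))*37 = -(-72 + 0 + 0 + 0)/4*37 = -¼*(-72)*37 = 18*37 = 666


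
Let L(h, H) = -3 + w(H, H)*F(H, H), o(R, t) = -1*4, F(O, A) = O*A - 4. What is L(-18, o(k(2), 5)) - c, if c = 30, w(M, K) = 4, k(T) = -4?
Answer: 15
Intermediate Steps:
F(O, A) = -4 + A*O (F(O, A) = A*O - 4 = -4 + A*O)
o(R, t) = -4
L(h, H) = -19 + 4*H**2 (L(h, H) = -3 + 4*(-4 + H*H) = -3 + 4*(-4 + H**2) = -3 + (-16 + 4*H**2) = -19 + 4*H**2)
L(-18, o(k(2), 5)) - c = (-19 + 4*(-4)**2) - 1*30 = (-19 + 4*16) - 30 = (-19 + 64) - 30 = 45 - 30 = 15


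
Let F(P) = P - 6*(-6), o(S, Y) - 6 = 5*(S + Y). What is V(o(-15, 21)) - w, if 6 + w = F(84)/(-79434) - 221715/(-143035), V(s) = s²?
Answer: 492517466209/378728073 ≈ 1300.5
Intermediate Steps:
o(S, Y) = 6 + 5*S + 5*Y (o(S, Y) = 6 + 5*(S + Y) = 6 + (5*S + 5*Y) = 6 + 5*S + 5*Y)
F(P) = 36 + P (F(P) = P + 36 = 36 + P)
w = -1685883601/378728073 (w = -6 + ((36 + 84)/(-79434) - 221715/(-143035)) = -6 + (120*(-1/79434) - 221715*(-1/143035)) = -6 + (-20/13239 + 44343/28607) = -6 + 586484837/378728073 = -1685883601/378728073 ≈ -4.4514)
V(o(-15, 21)) - w = (6 + 5*(-15) + 5*21)² - 1*(-1685883601/378728073) = (6 - 75 + 105)² + 1685883601/378728073 = 36² + 1685883601/378728073 = 1296 + 1685883601/378728073 = 492517466209/378728073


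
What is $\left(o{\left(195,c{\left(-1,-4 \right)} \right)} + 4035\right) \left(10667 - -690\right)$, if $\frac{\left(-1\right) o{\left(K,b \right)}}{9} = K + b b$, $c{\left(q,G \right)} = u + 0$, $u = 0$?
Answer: $25893960$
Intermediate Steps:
$c{\left(q,G \right)} = 0$ ($c{\left(q,G \right)} = 0 + 0 = 0$)
$o{\left(K,b \right)} = - 9 K - 9 b^{2}$ ($o{\left(K,b \right)} = - 9 \left(K + b b\right) = - 9 \left(K + b^{2}\right) = - 9 K - 9 b^{2}$)
$\left(o{\left(195,c{\left(-1,-4 \right)} \right)} + 4035\right) \left(10667 - -690\right) = \left(\left(\left(-9\right) 195 - 9 \cdot 0^{2}\right) + 4035\right) \left(10667 - -690\right) = \left(\left(-1755 - 0\right) + 4035\right) \left(10667 + 690\right) = \left(\left(-1755 + 0\right) + 4035\right) 11357 = \left(-1755 + 4035\right) 11357 = 2280 \cdot 11357 = 25893960$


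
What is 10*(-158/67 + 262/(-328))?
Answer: -173445/5494 ≈ -31.570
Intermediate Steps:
10*(-158/67 + 262/(-328)) = 10*(-158*1/67 + 262*(-1/328)) = 10*(-158/67 - 131/164) = 10*(-34689/10988) = -173445/5494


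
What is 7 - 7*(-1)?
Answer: 14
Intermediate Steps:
7 - 7*(-1) = 7 + 7 = 14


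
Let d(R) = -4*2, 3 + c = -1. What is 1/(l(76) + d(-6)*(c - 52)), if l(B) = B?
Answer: 1/524 ≈ 0.0019084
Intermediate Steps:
c = -4 (c = -3 - 1 = -4)
d(R) = -8
1/(l(76) + d(-6)*(c - 52)) = 1/(76 - 8*(-4 - 52)) = 1/(76 - 8*(-56)) = 1/(76 + 448) = 1/524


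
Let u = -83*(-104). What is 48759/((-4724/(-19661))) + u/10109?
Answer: 9691040693759/47754916 ≈ 2.0293e+5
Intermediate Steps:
u = 8632
48759/((-4724/(-19661))) + u/10109 = 48759/((-4724/(-19661))) + 8632/10109 = 48759/((-4724*(-1/19661))) + 8632*(1/10109) = 48759/(4724/19661) + 8632/10109 = 48759*(19661/4724) + 8632/10109 = 958650699/4724 + 8632/10109 = 9691040693759/47754916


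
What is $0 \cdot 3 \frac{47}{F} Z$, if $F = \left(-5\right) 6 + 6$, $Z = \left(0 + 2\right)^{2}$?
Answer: $0$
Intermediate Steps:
$Z = 4$ ($Z = 2^{2} = 4$)
$F = -24$ ($F = -30 + 6 = -24$)
$0 \cdot 3 \frac{47}{F} Z = 0 \cdot 3 \frac{47}{-24} \cdot 4 = 0 \cdot 47 \left(- \frac{1}{24}\right) 4 = 0 \left(- \frac{47}{24}\right) 4 = 0 \cdot 4 = 0$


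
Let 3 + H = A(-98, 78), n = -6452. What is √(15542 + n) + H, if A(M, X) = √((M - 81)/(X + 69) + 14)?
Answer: -3 + 3*√1010 + √5637/21 ≈ 95.917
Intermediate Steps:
A(M, X) = √(14 + (-81 + M)/(69 + X)) (A(M, X) = √((-81 + M)/(69 + X) + 14) = √(14 + (-81 + M)/(69 + X)))
H = -3 + √5637/21 (H = -3 + √((885 - 98 + 14*78)/(69 + 78)) = -3 + √((885 - 98 + 1092)/147) = -3 + √((1/147)*1879) = -3 + √(1879/147) = -3 + √5637/21 ≈ 0.57524)
√(15542 + n) + H = √(15542 - 6452) + (-3 + √5637/21) = √9090 + (-3 + √5637/21) = 3*√1010 + (-3 + √5637/21) = -3 + 3*√1010 + √5637/21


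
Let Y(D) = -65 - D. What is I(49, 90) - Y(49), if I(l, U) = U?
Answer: 204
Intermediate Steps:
I(49, 90) - Y(49) = 90 - (-65 - 1*49) = 90 - (-65 - 49) = 90 - 1*(-114) = 90 + 114 = 204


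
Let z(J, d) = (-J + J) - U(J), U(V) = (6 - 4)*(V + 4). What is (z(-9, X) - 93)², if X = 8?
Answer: 6889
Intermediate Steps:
U(V) = 8 + 2*V (U(V) = 2*(4 + V) = 8 + 2*V)
z(J, d) = -8 - 2*J (z(J, d) = (-J + J) - (8 + 2*J) = 0 + (-8 - 2*J) = -8 - 2*J)
(z(-9, X) - 93)² = ((-8 - 2*(-9)) - 93)² = ((-8 + 18) - 93)² = (10 - 93)² = (-83)² = 6889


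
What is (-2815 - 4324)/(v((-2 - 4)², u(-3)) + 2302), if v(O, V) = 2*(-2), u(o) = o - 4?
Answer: -7139/2298 ≈ -3.1066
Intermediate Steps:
u(o) = -4 + o
v(O, V) = -4
(-2815 - 4324)/(v((-2 - 4)², u(-3)) + 2302) = (-2815 - 4324)/(-4 + 2302) = -7139/2298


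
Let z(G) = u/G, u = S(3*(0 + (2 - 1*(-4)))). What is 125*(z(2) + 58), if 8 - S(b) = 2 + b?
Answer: 6500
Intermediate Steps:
S(b) = 6 - b (S(b) = 8 - (2 + b) = 8 + (-2 - b) = 6 - b)
u = -12 (u = 6 - 3*(0 + (2 - 1*(-4))) = 6 - 3*(0 + (2 + 4)) = 6 - 3*(0 + 6) = 6 - 3*6 = 6 - 1*18 = 6 - 18 = -12)
z(G) = -12/G
125*(z(2) + 58) = 125*(-12/2 + 58) = 125*(-12*½ + 58) = 125*(-6 + 58) = 125*52 = 6500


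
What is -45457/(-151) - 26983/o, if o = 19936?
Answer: 902156319/3010336 ≈ 299.69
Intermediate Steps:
-45457/(-151) - 26983/o = -45457/(-151) - 26983/19936 = -45457*(-1/151) - 26983*1/19936 = 45457/151 - 26983/19936 = 902156319/3010336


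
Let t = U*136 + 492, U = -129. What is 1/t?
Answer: -1/17052 ≈ -5.8644e-5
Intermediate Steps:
t = -17052 (t = -129*136 + 492 = -17544 + 492 = -17052)
1/t = 1/(-17052) = -1/17052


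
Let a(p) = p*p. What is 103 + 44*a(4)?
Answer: 807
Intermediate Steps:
a(p) = p**2
103 + 44*a(4) = 103 + 44*4**2 = 103 + 44*16 = 103 + 704 = 807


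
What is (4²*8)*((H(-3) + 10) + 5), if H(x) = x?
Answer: 1536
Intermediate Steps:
(4²*8)*((H(-3) + 10) + 5) = (4²*8)*((-3 + 10) + 5) = (16*8)*(7 + 5) = 128*12 = 1536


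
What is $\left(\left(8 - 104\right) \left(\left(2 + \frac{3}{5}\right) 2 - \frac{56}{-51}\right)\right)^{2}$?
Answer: $\frac{2641137664}{7225} \approx 3.6556 \cdot 10^{5}$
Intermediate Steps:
$\left(\left(8 - 104\right) \left(\left(2 + \frac{3}{5}\right) 2 - \frac{56}{-51}\right)\right)^{2} = \left(\left(8 - 104\right) \left(\left(2 + 3 \cdot \frac{1}{5}\right) 2 - - \frac{56}{51}\right)\right)^{2} = \left(- 96 \left(\left(2 + \frac{3}{5}\right) 2 + \frac{56}{51}\right)\right)^{2} = \left(- 96 \left(\frac{13}{5} \cdot 2 + \frac{56}{51}\right)\right)^{2} = \left(- 96 \left(\frac{26}{5} + \frac{56}{51}\right)\right)^{2} = \left(\left(-96\right) \frac{1606}{255}\right)^{2} = \left(- \frac{51392}{85}\right)^{2} = \frac{2641137664}{7225}$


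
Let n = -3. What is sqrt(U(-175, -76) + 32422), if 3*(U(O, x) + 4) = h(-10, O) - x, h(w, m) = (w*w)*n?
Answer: sqrt(291090)/3 ≈ 179.84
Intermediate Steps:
h(w, m) = -3*w**2 (h(w, m) = (w*w)*(-3) = w**2*(-3) = -3*w**2)
U(O, x) = -104 - x/3 (U(O, x) = -4 + (-3*(-10)**2 - x)/3 = -4 + (-3*100 - x)/3 = -4 + (-300 - x)/3 = -4 + (-100 - x/3) = -104 - x/3)
sqrt(U(-175, -76) + 32422) = sqrt((-104 - 1/3*(-76)) + 32422) = sqrt((-104 + 76/3) + 32422) = sqrt(-236/3 + 32422) = sqrt(97030/3) = sqrt(291090)/3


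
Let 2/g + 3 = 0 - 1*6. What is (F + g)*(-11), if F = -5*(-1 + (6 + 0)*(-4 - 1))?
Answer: -15323/9 ≈ -1702.6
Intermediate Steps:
g = -2/9 (g = 2/(-3 + (0 - 1*6)) = 2/(-3 + (0 - 6)) = 2/(-3 - 6) = 2/(-9) = 2*(-1/9) = -2/9 ≈ -0.22222)
F = 155 (F = -5*(-1 + 6*(-5)) = -5*(-1 - 30) = -5*(-31) = 155)
(F + g)*(-11) = (155 - 2/9)*(-11) = (1393/9)*(-11) = -15323/9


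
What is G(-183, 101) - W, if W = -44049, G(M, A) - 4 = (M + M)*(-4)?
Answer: 45517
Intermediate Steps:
G(M, A) = 4 - 8*M (G(M, A) = 4 + (M + M)*(-4) = 4 + (2*M)*(-4) = 4 - 8*M)
G(-183, 101) - W = (4 - 8*(-183)) - 1*(-44049) = (4 + 1464) + 44049 = 1468 + 44049 = 45517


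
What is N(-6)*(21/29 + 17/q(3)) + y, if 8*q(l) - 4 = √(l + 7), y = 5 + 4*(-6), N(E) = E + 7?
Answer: 6298/87 - 68*√10/3 ≈ 0.71251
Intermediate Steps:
N(E) = 7 + E
y = -19 (y = 5 - 24 = -19)
q(l) = ½ + √(7 + l)/8 (q(l) = ½ + √(l + 7)/8 = ½ + √(7 + l)/8)
N(-6)*(21/29 + 17/q(3)) + y = (7 - 6)*(21/29 + 17/(½ + √(7 + 3)/8)) - 19 = 1*(21*(1/29) + 17/(½ + √10/8)) - 19 = 1*(21/29 + 17/(½ + √10/8)) - 19 = (21/29 + 17/(½ + √10/8)) - 19 = -530/29 + 17/(½ + √10/8)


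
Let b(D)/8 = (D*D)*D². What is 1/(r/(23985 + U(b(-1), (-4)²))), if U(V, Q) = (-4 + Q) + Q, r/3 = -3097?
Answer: -24013/9291 ≈ -2.5845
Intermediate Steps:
r = -9291 (r = 3*(-3097) = -9291)
b(D) = 8*D⁴ (b(D) = 8*((D*D)*D²) = 8*(D²*D²) = 8*D⁴)
U(V, Q) = -4 + 2*Q
1/(r/(23985 + U(b(-1), (-4)²))) = 1/(-9291/(23985 + (-4 + 2*(-4)²))) = 1/(-9291/(23985 + (-4 + 2*16))) = 1/(-9291/(23985 + (-4 + 32))) = 1/(-9291/(23985 + 28)) = 1/(-9291/24013) = -24013/9291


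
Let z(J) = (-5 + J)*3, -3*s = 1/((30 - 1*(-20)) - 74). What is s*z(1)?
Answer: -⅙ ≈ -0.16667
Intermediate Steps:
s = 1/72 (s = -1/(3*((30 - 1*(-20)) - 74)) = -1/(3*((30 + 20) - 74)) = -1/(3*(50 - 74)) = -⅓/(-24) = -⅓*(-1/24) = 1/72 ≈ 0.013889)
z(J) = -15 + 3*J
s*z(1) = (-15 + 3*1)/72 = (-15 + 3)/72 = (1/72)*(-12) = -⅙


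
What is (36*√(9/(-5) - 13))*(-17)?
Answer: -612*I*√370/5 ≈ -2354.4*I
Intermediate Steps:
(36*√(9/(-5) - 13))*(-17) = (36*√(9*(-⅕) - 13))*(-17) = (36*√(-9/5 - 13))*(-17) = (36*√(-74/5))*(-17) = (36*(I*√370/5))*(-17) = (36*I*√370/5)*(-17) = -612*I*√370/5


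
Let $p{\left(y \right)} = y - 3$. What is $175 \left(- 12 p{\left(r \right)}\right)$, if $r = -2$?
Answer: $10500$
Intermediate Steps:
$p{\left(y \right)} = -3 + y$ ($p{\left(y \right)} = y - 3 = -3 + y$)
$175 \left(- 12 p{\left(r \right)}\right) = 175 \left(- 12 \left(-3 - 2\right)\right) = 175 \left(\left(-12\right) \left(-5\right)\right) = 175 \cdot 60 = 10500$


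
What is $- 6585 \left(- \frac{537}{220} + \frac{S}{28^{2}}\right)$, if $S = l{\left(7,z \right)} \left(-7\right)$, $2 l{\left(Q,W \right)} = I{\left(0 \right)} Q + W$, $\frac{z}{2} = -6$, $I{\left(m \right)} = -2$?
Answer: $\frac{18860757}{1232} \approx 15309.0$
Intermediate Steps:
$z = -12$ ($z = 2 \left(-6\right) = -12$)
$l{\left(Q,W \right)} = \frac{W}{2} - Q$ ($l{\left(Q,W \right)} = \frac{- 2 Q + W}{2} = \frac{W - 2 Q}{2} = \frac{W}{2} - Q$)
$S = 91$ ($S = \left(\frac{1}{2} \left(-12\right) - 7\right) \left(-7\right) = \left(-6 - 7\right) \left(-7\right) = \left(-13\right) \left(-7\right) = 91$)
$- 6585 \left(- \frac{537}{220} + \frac{S}{28^{2}}\right) = - 6585 \left(- \frac{537}{220} + \frac{91}{28^{2}}\right) = - 6585 \left(\left(-537\right) \frac{1}{220} + \frac{91}{784}\right) = - 6585 \left(- \frac{537}{220} + 91 \cdot \frac{1}{784}\right) = - 6585 \left(- \frac{537}{220} + \frac{13}{112}\right) = \left(-6585\right) \left(- \frac{14321}{6160}\right) = \frac{18860757}{1232}$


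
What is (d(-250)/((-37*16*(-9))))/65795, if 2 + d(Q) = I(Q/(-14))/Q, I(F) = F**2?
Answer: -107/11451488160 ≈ -9.3438e-9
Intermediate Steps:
d(Q) = -2 + Q/196 (d(Q) = -2 + (Q/(-14))**2/Q = -2 + (Q*(-1/14))**2/Q = -2 + (-Q/14)**2/Q = -2 + (Q**2/196)/Q = -2 + Q/196)
(d(-250)/((-37*16*(-9))))/65795 = ((-2 + (1/196)*(-250))/((-37*16*(-9))))/65795 = ((-2 - 125/98)/((-592*(-9))))*(1/65795) = -321/98/5328*(1/65795) = -321/98*1/5328*(1/65795) = -107/174048*1/65795 = -107/11451488160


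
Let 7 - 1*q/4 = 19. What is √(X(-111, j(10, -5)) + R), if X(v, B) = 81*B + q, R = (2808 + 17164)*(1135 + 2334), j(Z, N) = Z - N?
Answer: √69284035 ≈ 8323.7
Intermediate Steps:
q = -48 (q = 28 - 4*19 = 28 - 76 = -48)
R = 69282868 (R = 19972*3469 = 69282868)
X(v, B) = -48 + 81*B (X(v, B) = 81*B - 48 = -48 + 81*B)
√(X(-111, j(10, -5)) + R) = √((-48 + 81*(10 - 1*(-5))) + 69282868) = √((-48 + 81*(10 + 5)) + 69282868) = √((-48 + 81*15) + 69282868) = √((-48 + 1215) + 69282868) = √(1167 + 69282868) = √69284035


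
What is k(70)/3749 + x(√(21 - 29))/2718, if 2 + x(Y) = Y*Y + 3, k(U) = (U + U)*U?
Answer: 26610157/10189782 ≈ 2.6115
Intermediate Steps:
k(U) = 2*U² (k(U) = (2*U)*U = 2*U²)
x(Y) = 1 + Y² (x(Y) = -2 + (Y*Y + 3) = -2 + (Y² + 3) = -2 + (3 + Y²) = 1 + Y²)
k(70)/3749 + x(√(21 - 29))/2718 = (2*70²)/3749 + (1 + (√(21 - 29))²)/2718 = (2*4900)*(1/3749) + (1 + (√(-8))²)*(1/2718) = 9800*(1/3749) + (1 + (2*I*√2)²)*(1/2718) = 9800/3749 + (1 - 8)*(1/2718) = 9800/3749 - 7*1/2718 = 9800/3749 - 7/2718 = 26610157/10189782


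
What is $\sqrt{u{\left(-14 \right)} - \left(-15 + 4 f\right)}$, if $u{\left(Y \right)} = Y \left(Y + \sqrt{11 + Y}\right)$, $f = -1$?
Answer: $\sqrt{215 - 14 i \sqrt{3}} \approx 14.686 - 0.82557 i$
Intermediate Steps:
$\sqrt{u{\left(-14 \right)} - \left(-15 + 4 f\right)} = \sqrt{- 14 \left(-14 + \sqrt{11 - 14}\right) + \left(12 - \left(4 \left(-1\right) - 3\right)\right)} = \sqrt{- 14 \left(-14 + \sqrt{-3}\right) + \left(12 - \left(-4 - 3\right)\right)} = \sqrt{- 14 \left(-14 + i \sqrt{3}\right) + \left(12 - -7\right)} = \sqrt{\left(196 - 14 i \sqrt{3}\right) + \left(12 + 7\right)} = \sqrt{\left(196 - 14 i \sqrt{3}\right) + 19} = \sqrt{215 - 14 i \sqrt{3}}$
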